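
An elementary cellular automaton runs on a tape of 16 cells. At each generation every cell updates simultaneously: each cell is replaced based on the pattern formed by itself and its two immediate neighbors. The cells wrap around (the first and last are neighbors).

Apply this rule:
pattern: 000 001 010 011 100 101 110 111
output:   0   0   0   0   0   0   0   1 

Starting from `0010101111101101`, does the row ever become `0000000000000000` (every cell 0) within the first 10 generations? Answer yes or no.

generation 1: 0000000111000000
generation 2: 0000000010000000
generation 3: 0000000000000000
all cells are 0 at generation 3

yes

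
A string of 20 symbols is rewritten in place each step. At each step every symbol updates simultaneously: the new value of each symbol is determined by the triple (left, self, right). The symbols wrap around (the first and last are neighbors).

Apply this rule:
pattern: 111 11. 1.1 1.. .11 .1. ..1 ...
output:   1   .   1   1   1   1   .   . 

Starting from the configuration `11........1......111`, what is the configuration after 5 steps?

1.111.1...11.111.111

1.1.......11.....111
.111......1.1....111
111.1.....1111...11.
11.111....111.1..1.1
1.111.1...11.111.111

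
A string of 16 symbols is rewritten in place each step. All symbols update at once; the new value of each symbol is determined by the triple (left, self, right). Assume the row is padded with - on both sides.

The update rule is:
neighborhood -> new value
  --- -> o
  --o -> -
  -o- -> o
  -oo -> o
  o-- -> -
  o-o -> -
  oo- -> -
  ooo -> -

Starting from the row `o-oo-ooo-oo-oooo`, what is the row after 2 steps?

o-o--o-o-o--o-oo

o-o--o---o--o---
o-o--o-o-o--o-oo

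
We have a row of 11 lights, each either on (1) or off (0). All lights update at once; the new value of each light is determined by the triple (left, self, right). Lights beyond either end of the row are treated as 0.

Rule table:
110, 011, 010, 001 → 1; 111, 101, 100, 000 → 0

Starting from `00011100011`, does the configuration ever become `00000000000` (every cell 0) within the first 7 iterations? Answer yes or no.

no

00110100111
01110101101
11010101101
11010101101  (fixed point — unchanged through iteration 7)
iteration 7 is 11010101101, still not uniform 0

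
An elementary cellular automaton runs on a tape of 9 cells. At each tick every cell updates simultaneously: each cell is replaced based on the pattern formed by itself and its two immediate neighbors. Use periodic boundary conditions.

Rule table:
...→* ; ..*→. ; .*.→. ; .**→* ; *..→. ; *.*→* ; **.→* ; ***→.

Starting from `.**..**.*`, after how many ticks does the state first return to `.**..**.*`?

14

***..***.
*.*..*.**
**....**.
**.**.***
.******..
.*....*.*
*..**..*.
...**...*
.*.**.*..
..****..*
..*..*...
*......**
*.****.*.
.**..**.*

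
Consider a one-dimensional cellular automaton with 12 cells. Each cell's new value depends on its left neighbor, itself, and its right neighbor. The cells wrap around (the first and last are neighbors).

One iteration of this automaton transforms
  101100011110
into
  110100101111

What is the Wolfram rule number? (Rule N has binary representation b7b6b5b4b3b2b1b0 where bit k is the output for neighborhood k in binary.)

position 8: 111 → 1  (bit 7 = 1)
position 3: 110 → 1  (bit 6 = 1)
position 1: 101 → 1  (bit 5 = 1)
position 4: 100 → 0  (bit 4 = 0)
position 2: 011 → 0  (bit 3 = 0)
position 0: 010 → 1  (bit 2 = 1)
position 6: 001 → 1  (bit 1 = 1)
position 5: 000 → 0  (bit 0 = 0)
bits b7..b0 = 11100110 = 230

230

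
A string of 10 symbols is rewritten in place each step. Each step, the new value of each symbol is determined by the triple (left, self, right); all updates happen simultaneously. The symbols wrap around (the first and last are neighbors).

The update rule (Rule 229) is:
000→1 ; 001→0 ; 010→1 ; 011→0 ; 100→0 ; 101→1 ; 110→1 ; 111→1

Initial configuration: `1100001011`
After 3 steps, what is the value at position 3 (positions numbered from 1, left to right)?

step 1: 1101101101
step 2: 1110110110
step 3: 0111011011
position 3 holds 1

1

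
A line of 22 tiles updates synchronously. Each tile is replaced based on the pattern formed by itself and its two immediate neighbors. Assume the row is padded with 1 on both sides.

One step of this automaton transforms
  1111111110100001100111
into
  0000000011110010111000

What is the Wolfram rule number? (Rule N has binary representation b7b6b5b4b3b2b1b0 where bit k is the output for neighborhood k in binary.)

position 0: 111 → 0  (bit 7 = 0)
position 8: 110 → 1  (bit 6 = 1)
position 9: 101 → 1  (bit 5 = 1)
position 11: 100 → 1  (bit 4 = 1)
position 15: 011 → 0  (bit 3 = 0)
position 10: 010 → 1  (bit 2 = 1)
position 14: 001 → 1  (bit 1 = 1)
position 12: 000 → 0  (bit 0 = 0)
bits b7..b0 = 01110110 = 118

118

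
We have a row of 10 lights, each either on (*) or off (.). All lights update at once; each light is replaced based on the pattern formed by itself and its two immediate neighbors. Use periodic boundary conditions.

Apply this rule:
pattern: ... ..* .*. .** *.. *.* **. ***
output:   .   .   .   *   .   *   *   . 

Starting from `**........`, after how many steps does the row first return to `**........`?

**........

1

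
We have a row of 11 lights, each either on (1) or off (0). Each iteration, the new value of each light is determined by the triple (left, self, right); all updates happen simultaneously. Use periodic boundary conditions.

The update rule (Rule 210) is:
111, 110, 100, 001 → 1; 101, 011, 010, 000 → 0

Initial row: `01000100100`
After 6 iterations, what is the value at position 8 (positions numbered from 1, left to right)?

10101011010
00000001000
00000010100
00000100010
00001010101
10010000000
position 8 holds 0

0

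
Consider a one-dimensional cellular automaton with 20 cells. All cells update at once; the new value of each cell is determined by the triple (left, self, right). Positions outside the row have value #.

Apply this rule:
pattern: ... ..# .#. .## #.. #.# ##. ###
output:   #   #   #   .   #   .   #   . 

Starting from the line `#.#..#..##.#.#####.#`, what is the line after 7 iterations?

#######.............

iteration 1: #.######.#.#.....#..
iteration 2: #......#.#.#########
iteration 3: ########.#..........
iteration 4: .......#.###########
iteration 5: ########............
iteration 6: .......#############
iteration 7: #######.............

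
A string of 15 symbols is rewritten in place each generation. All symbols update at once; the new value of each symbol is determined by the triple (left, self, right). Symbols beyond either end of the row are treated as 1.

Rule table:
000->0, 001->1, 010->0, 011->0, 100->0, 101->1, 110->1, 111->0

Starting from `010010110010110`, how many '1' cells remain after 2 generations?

7

100101010101011
101010101010100
count of 1: 7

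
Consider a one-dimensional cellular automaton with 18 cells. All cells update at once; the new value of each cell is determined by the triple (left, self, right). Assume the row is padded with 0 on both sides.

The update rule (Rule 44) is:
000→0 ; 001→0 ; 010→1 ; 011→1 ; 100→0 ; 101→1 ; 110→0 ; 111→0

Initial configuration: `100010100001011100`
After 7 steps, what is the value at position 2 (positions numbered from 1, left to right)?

0

step 1: 100011100001110000
step 2: 100010000001000000
step 3: 100010000001000000  (fixed point — unchanged through step 7)
position 2 holds 0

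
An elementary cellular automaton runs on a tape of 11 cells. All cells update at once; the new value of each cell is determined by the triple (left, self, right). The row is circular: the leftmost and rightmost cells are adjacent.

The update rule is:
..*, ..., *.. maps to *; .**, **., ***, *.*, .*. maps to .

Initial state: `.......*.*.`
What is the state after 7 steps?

*******...*

*******...*
.......***.
*******...*  (repeats step 1; period 2)
step 7: *******...*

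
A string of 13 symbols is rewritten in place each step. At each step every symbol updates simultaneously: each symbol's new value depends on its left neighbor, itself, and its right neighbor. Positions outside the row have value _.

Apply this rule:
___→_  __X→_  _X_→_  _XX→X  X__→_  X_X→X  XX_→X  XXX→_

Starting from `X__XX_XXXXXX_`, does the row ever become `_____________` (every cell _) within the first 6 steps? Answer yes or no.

yes

___XXXX____X_
___X__X______
_____________
all cells are _ at step 3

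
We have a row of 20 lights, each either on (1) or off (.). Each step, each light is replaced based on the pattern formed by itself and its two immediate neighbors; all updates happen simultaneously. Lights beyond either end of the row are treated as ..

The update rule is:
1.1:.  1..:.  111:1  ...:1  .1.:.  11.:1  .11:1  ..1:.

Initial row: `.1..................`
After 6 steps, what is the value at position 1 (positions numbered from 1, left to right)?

...11111111111111111
11.11111111111111111
11.11111111111111111  (fixed point — unchanged through step 6)
position 1 holds 1

1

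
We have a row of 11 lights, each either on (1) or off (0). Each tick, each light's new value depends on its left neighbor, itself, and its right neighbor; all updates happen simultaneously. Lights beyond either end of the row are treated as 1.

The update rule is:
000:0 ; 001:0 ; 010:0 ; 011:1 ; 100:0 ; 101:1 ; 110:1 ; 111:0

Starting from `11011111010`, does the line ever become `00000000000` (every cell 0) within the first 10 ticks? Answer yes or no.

yes

01110001101
11010001111
01100001000
11100000000
00100000000
00000000000
all cells are 0 at tick 6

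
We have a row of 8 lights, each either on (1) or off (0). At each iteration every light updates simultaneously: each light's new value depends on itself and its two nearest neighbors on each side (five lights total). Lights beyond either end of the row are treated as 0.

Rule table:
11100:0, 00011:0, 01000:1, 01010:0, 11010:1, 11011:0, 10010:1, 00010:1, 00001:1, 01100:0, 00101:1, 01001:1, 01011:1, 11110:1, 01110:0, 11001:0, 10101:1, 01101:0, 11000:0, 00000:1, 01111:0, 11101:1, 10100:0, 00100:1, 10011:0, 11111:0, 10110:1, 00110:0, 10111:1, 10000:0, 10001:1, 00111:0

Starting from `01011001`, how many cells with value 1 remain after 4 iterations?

3

iteration 1: 11110011
iteration 2: 00100000
iteration 3: 11110111
iteration 4: 00110100
count of 1: 3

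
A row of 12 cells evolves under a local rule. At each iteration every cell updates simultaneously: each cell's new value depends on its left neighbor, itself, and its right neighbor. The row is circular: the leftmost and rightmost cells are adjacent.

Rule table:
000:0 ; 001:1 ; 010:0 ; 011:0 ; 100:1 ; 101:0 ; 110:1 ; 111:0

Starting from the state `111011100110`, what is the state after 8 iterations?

001000111010
010101001001
000000110110
000001010011
100010001101
110101010100
010000000011
001000000101

001000000101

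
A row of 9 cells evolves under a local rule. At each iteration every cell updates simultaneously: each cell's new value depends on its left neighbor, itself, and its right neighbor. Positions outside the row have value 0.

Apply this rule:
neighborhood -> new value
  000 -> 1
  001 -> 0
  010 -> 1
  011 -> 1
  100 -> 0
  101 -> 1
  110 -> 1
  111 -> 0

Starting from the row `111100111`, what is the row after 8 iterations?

100100111

iteration 1: 100100101
iteration 2: 100100111
iteration 3: 100100101  (repeats iteration 1; period 2)
iteration 8: 100100111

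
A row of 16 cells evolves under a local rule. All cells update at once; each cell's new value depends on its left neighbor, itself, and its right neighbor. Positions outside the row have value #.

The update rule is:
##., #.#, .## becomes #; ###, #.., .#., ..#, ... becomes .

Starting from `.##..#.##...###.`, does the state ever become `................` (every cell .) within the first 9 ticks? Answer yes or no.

yes

###...###...#.##
..#...#.#....##.
.......#.....###
.............#..
................
all cells are . at tick 5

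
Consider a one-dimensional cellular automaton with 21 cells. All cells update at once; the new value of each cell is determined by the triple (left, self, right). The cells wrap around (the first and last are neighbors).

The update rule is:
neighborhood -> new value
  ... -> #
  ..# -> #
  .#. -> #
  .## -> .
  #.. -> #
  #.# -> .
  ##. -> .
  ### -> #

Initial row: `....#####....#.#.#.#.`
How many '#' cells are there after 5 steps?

19

step 1: ####.###.#####.#.#.##
step 2: ###...#...###..#.#..#
step 3: ##.#######.#.###.###.
step 4: ....#####..#..#...#..
step 5: ####.###.############
count of #: 19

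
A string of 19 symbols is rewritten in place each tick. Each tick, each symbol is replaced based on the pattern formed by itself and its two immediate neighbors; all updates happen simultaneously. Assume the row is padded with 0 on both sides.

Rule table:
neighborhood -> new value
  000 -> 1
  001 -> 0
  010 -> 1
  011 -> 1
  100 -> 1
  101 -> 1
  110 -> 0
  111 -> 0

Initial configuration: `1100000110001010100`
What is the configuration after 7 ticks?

1001101011110101111

1011110101101111111
1110001111011000000
1001101000110111111
1101011110101100000
1011110001111011111
1110001101000110000
1001101011110101111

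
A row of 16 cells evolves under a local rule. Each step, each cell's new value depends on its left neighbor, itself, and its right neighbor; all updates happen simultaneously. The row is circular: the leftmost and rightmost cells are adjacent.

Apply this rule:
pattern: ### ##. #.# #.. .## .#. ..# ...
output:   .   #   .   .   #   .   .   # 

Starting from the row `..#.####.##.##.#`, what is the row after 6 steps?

..#.####.##.##.#

....#..#.##.##..
###......##.##.#
..#.####.##.##.#  (repeats step 0; period 3)
step 6: ..#.####.##.##.#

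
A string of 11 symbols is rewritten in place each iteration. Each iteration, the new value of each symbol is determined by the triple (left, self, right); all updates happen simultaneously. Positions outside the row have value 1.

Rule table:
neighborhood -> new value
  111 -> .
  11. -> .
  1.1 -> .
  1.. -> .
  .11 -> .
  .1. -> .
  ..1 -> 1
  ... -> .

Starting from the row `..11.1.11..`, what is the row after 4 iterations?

iteration 1: .1........1
iteration 2: .........1.
iteration 3: ........1..
iteration 4: .......1..1

.......1..1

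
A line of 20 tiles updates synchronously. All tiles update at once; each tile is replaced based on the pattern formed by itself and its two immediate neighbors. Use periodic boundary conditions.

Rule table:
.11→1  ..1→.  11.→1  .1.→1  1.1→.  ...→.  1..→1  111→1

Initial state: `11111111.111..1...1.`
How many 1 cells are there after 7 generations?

16

11111111.1111.11..1.
11111111.1111.111.1.
11111111.1111.111.1.  (fixed point — unchanged through generation 7)
count of 1: 16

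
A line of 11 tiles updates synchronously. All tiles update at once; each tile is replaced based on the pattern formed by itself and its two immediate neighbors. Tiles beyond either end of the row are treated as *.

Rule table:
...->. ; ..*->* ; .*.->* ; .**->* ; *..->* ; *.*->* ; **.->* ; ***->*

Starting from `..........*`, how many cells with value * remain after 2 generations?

generation 1: *........**
generation 2: **......***
count of *: 5

5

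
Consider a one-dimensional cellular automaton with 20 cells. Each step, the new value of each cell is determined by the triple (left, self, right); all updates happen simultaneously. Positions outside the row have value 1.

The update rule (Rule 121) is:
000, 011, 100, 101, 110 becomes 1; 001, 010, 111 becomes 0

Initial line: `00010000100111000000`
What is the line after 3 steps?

11110111100111111010

step 1: 11001110010101111110
step 2: 01101011001011000011
step 3: 11110111100111111010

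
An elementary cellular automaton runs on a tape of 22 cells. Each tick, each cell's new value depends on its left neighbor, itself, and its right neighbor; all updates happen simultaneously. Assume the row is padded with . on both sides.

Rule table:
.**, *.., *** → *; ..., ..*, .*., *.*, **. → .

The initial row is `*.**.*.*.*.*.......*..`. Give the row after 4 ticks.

..*.........*.......*.
...*.........*.......*
....*.........*.......
.....*.........*......

.....*.........*......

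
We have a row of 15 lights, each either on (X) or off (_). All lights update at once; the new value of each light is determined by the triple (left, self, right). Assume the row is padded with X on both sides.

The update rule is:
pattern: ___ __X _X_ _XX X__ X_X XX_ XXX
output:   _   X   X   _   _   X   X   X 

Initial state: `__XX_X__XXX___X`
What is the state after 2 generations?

XXX_XXXXX_X_XXX

_X_XXX_X_XX__X_
XXX_XXXXX_X_XXX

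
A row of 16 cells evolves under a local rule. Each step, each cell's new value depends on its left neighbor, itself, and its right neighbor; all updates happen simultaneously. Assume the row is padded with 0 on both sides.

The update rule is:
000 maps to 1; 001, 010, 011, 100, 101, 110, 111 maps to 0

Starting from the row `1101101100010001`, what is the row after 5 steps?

0000000001000100
1111111100010001
0000000001000100  (repeats step 1; period 2)
step 5: 0000000001000100

0000000001000100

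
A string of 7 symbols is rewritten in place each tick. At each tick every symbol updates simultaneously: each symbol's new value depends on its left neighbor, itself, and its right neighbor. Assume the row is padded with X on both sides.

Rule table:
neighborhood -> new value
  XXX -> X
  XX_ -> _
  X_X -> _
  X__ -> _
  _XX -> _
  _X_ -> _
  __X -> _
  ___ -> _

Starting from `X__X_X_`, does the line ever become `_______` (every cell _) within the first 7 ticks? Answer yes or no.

_______
all cells are _ at tick 1

yes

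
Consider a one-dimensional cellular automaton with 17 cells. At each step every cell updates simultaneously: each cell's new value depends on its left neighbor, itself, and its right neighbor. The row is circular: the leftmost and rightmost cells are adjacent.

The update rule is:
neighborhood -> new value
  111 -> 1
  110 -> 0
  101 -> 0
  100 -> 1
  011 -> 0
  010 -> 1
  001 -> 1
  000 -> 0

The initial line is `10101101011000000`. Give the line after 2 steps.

00110011101110010

step 1: 10100001000100001
step 2: 00110011101110010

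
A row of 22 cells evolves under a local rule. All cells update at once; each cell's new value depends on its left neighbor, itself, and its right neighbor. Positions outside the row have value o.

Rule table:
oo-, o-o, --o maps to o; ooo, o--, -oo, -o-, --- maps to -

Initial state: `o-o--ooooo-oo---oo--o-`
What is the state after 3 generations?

oo--o----oo-o--o-o-o-o
-o-o----o-oo--o-o-o-o-
o-o----o-o-o-o-o-o-o-o

o-o----o-o-o-o-o-o-o-o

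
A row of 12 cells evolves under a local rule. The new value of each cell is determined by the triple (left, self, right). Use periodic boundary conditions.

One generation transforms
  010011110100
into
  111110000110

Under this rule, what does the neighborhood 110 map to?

0

At position 7 the neighborhood is 110; the next row has 0 there.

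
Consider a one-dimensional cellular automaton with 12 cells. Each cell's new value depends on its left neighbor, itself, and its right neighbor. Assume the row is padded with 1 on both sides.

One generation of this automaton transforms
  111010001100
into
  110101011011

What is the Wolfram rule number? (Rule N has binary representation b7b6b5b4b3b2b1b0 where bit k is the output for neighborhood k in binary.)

186

position 0: 111 → 1  (bit 7 = 1)
position 2: 110 → 0  (bit 6 = 0)
position 3: 101 → 1  (bit 5 = 1)
position 5: 100 → 1  (bit 4 = 1)
position 8: 011 → 1  (bit 3 = 1)
position 4: 010 → 0  (bit 2 = 0)
position 7: 001 → 1  (bit 1 = 1)
position 6: 000 → 0  (bit 0 = 0)
bits b7..b0 = 10111010 = 186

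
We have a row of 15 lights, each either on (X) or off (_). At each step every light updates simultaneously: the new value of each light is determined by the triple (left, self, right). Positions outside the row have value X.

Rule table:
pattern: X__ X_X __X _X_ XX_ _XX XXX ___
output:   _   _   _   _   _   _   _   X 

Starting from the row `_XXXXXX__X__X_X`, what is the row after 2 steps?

step 1: _______________
step 2: _XXXXXXXXXXXXX_

_XXXXXXXXXXXXX_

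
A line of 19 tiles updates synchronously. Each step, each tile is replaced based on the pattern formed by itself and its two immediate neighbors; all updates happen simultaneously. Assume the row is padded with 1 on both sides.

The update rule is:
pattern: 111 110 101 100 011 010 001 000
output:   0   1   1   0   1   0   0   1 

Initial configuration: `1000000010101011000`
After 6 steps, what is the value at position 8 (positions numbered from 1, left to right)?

1011111001010111010
1110001000101101101
0010100010011111111
0001001000010000000
0100000011000111110
1001111011010100011
position 8 holds 0

0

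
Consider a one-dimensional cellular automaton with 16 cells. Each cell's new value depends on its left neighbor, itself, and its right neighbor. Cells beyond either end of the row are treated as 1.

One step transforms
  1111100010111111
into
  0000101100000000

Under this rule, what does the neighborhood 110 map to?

At position 4 the neighborhood is 110; the next row has 1 there.

1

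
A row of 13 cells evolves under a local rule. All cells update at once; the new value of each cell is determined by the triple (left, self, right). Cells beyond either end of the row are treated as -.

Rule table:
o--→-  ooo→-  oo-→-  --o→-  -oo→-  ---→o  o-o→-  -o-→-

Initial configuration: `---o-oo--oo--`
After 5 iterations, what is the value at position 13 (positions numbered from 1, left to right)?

o

iteration 1: oo----------o
iteration 2: ---oooooooo--
iteration 3: oo----------o  (repeats iteration 1; period 2)
iteration 5: oo----------o
position 13 holds o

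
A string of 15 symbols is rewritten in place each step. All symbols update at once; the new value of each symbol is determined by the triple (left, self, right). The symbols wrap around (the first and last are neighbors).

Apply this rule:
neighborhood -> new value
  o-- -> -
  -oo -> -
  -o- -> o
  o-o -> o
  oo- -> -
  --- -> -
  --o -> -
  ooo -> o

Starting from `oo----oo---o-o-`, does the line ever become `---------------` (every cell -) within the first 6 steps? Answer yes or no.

-----------oooo
------------oo-
---------------
all cells are - at step 3

yes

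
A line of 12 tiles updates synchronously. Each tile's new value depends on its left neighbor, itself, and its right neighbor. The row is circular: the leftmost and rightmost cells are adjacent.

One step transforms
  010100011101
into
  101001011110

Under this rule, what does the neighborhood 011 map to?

At position 7 the neighborhood is 011; the next row has 1 there.

1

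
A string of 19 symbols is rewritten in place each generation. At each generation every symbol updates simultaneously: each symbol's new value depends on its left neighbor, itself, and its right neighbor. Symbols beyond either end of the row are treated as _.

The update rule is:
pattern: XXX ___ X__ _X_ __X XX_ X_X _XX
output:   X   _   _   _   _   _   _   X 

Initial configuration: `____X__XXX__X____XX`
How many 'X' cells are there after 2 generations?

_______XX________X_
_______X___________
count of X: 1

1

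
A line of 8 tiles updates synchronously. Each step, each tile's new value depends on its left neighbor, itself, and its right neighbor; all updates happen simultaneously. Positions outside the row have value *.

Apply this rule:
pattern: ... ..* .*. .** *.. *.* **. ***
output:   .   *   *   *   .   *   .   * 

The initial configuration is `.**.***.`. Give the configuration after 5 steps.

**.***.*
*.***.**
.***.***
***.****
**.*****

**.*****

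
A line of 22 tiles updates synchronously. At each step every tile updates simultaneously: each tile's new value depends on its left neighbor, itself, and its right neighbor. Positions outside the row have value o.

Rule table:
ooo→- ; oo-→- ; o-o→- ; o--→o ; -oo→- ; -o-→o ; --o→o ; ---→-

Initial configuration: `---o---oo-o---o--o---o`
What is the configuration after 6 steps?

o-ooo-o---oo-oooooo-o-
------oo-o----------o-
o----o---oo--------oo-
-o--ooo-o--o------o---
-ooo----ooooo----ooo-o
----o--o-----o--o-----

----o--o-----o--o-----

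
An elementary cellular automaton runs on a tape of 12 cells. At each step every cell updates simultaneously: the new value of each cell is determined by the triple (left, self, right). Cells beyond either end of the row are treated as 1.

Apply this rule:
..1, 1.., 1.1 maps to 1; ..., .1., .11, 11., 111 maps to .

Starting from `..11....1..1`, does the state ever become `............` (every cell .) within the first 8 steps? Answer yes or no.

11..1..1.11.
..11.11.1..1
11..1..1.11.  (repeats step 1; period 2)
step 8: ..11.11.1..1
step 8 is ..11.11.1..1, still not uniform .

no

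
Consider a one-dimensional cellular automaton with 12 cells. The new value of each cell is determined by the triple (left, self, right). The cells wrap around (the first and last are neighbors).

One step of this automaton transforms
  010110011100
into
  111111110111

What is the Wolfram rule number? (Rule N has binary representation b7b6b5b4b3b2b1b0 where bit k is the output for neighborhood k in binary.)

127

position 8: 111 → 0  (bit 7 = 0)
position 4: 110 → 1  (bit 6 = 1)
position 2: 101 → 1  (bit 5 = 1)
position 5: 100 → 1  (bit 4 = 1)
position 3: 011 → 1  (bit 3 = 1)
position 1: 010 → 1  (bit 2 = 1)
position 0: 001 → 1  (bit 1 = 1)
position 11: 000 → 1  (bit 0 = 1)
bits b7..b0 = 01111111 = 127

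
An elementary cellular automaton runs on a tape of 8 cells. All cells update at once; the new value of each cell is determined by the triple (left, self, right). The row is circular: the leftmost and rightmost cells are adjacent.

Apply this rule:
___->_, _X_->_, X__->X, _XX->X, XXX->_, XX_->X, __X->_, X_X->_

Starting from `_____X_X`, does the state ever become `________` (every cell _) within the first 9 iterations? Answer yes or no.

no

X_______
_X______
__X_____
___X____
____X___
_____X__
______X_
_______X
X_______
iteration 9 is X_______, still not uniform _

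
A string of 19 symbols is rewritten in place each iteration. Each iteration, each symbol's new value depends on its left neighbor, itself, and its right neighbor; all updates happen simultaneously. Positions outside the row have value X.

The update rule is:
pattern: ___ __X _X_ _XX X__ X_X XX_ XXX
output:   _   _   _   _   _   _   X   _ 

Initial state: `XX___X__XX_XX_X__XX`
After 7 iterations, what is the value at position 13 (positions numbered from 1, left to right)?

_

_X_______X__X______
___________________
___________________  (fixed point — unchanged through iteration 7)
position 13 holds _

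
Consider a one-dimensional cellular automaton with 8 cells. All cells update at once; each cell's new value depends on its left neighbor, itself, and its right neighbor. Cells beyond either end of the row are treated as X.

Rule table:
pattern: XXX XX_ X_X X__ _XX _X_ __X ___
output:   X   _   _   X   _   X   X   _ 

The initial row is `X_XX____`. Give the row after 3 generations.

____X__X
X__XXXX_
_XX_XX__

_XX_XX__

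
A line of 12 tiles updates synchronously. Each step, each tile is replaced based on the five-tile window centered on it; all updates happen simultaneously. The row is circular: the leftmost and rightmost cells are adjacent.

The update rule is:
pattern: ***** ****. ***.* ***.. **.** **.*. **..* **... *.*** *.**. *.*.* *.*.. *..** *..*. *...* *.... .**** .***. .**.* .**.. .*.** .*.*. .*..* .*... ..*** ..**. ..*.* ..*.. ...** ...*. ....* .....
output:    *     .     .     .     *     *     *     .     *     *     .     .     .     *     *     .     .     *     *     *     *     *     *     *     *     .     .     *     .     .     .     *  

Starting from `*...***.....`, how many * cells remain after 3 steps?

***.**...*..
**.***.*.**.
*****.*.****
count of *: 10

10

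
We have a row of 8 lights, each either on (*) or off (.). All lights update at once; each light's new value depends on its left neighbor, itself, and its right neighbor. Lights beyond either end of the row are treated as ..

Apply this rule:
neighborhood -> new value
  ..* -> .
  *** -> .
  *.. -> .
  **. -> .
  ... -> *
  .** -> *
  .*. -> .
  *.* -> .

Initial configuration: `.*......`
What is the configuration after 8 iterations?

*.......

...*****
**.*....
*....***
..**.*..
*.*....*
....**..
***.*..*
*.......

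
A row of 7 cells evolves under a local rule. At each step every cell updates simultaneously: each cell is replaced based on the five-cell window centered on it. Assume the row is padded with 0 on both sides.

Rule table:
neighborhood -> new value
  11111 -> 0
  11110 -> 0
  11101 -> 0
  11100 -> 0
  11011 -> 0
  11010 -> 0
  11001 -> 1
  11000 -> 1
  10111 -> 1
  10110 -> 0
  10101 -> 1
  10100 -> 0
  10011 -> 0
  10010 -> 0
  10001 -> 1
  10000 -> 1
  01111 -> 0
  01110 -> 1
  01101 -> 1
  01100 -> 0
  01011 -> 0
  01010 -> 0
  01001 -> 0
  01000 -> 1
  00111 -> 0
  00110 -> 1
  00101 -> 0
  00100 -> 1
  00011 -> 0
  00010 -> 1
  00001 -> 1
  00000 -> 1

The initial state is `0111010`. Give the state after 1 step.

0010001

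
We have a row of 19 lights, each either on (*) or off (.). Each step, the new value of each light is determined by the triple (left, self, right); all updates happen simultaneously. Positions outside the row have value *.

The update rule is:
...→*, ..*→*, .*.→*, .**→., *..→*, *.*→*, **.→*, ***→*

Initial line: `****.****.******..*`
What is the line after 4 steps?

*****.****.*******.
******.****.*******
*******.****.******
********.****.*****

********.****.*****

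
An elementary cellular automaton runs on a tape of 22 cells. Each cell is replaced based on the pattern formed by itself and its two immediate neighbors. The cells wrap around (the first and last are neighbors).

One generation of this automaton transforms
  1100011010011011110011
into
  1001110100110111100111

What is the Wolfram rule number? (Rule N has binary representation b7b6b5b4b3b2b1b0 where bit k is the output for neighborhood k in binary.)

171

position 0: 111 → 1  (bit 7 = 1)
position 1: 110 → 0  (bit 6 = 0)
position 7: 101 → 1  (bit 5 = 1)
position 2: 100 → 0  (bit 4 = 0)
position 5: 011 → 1  (bit 3 = 1)
position 8: 010 → 0  (bit 2 = 0)
position 4: 001 → 1  (bit 1 = 1)
position 3: 000 → 1  (bit 0 = 1)
bits b7..b0 = 10101011 = 171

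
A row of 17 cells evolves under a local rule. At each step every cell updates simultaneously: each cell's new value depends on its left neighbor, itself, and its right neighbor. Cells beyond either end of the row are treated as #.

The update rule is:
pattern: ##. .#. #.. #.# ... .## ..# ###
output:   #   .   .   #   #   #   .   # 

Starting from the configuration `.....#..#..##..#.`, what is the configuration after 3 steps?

##############.##

step 1: .###.......##...#
step 2: ####.#####.##.#.#
step 3: ##############.##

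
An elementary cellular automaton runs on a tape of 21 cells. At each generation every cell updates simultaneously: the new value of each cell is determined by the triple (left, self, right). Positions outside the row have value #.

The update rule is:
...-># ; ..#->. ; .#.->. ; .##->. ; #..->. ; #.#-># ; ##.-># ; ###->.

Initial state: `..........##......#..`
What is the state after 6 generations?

#.#.#.......#...#.##.

.########..#.####....
#.......#...#...#.##.
#.#####...#...#..#.##
##....#.#...#.....#..
.#.##..#..#...###....
#.#.#.......#...#.##.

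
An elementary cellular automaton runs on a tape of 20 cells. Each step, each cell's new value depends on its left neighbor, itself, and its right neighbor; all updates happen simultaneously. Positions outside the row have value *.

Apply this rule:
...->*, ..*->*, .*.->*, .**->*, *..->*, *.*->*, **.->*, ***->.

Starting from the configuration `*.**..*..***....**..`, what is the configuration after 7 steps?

**********.*********
.........***........
**********.*********  (repeats step 1; period 2)
step 7: **********.*********

**********.*********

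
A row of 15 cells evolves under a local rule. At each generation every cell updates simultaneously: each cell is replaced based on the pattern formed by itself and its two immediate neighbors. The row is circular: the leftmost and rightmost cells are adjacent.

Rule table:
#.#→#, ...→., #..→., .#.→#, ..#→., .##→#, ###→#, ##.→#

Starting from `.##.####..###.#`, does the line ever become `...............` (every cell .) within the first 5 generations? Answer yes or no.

########..#####
########..#####  (fixed point — unchanged through generation 5)
generation 5 is ########..#####, still not uniform .

no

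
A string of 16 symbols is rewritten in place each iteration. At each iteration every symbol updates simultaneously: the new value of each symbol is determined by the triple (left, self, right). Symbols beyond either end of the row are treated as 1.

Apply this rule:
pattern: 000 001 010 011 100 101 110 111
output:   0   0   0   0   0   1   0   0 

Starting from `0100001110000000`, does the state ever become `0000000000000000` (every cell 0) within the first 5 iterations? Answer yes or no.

yes

1000000000000000
0000000000000000
all cells are 0 at iteration 2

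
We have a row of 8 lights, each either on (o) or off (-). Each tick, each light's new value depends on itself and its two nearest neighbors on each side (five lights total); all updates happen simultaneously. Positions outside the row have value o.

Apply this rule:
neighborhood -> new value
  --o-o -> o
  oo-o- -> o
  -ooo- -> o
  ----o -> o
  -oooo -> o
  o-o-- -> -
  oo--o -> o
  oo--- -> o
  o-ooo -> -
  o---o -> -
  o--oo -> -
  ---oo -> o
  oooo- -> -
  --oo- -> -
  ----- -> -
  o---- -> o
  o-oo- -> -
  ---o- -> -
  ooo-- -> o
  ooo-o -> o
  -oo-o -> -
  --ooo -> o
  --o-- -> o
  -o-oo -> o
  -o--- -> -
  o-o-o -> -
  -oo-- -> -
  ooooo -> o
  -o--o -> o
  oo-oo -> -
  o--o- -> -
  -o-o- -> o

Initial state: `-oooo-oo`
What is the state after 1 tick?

--o-o--o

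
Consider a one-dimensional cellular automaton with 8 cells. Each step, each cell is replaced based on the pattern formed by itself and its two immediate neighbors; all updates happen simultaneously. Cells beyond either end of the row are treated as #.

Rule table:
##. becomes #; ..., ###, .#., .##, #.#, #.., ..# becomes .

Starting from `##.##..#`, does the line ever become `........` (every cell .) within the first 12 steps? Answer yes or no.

yes

step 1: .#..#...
step 2: ........
all cells are . at step 2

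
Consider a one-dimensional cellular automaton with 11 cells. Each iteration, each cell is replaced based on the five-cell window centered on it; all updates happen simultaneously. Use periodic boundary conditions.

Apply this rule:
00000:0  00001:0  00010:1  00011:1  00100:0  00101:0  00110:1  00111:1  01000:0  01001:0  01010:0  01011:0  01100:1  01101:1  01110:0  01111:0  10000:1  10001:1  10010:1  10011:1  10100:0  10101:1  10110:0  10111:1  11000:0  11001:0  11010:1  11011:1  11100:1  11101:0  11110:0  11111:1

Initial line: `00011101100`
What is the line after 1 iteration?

00110010101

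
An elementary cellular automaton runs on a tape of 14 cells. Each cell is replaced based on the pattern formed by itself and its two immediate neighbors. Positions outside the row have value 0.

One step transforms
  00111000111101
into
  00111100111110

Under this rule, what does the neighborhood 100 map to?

1

At position 5 the neighborhood is 100; the next row has 1 there.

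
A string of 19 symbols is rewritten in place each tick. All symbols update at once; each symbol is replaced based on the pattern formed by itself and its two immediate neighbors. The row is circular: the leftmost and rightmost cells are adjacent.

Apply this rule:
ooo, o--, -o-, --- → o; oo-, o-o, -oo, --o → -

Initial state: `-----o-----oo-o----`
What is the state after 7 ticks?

oooo-ooooo----ooooo
ooo---ooo-ooo--oooo
oo-oo--o---o-o--ooo
o----o-ooo-o-oo--oo
-ooo-o--o--o---o--o
--o--oo-oo-ooo-oo-o
o-oo--------o-----o

o-oo--------o-----o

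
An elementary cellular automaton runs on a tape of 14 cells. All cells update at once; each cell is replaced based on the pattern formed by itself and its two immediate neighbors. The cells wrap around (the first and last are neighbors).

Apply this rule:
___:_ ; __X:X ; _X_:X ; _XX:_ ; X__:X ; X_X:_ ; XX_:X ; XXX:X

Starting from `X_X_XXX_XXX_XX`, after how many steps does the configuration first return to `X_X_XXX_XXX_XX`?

step 1: X_X__XX__XX__X
step 2: X_XXX_XXX_XXX_
step 3: X__XX__XX__XX_
step 4: XXX_XXX_XXX_X_
step 5: _XX__XX__XX_X_
step 6: X_XXX_XXX_X_XX
step 7: X__XX__XX_X__X
step 8: XXX_XXX_X_XXX_
step 9: _XX__XX_X__XX_
step 10: X_XXX_X_XXX_XX
step 11: X__XX_X__XX__X
step 12: XXX_X_XXX_XXX_
step 13: _XX_X__XX__XX_
step 14: X_X_XXX_XXX_XX

14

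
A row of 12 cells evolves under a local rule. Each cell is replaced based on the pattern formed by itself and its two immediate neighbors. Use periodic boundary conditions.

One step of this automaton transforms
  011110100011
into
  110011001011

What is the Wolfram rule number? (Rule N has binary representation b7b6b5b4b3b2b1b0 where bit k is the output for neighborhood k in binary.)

105

position 2: 111 → 0  (bit 7 = 0)
position 4: 110 → 1  (bit 6 = 1)
position 0: 101 → 1  (bit 5 = 1)
position 7: 100 → 0  (bit 4 = 0)
position 1: 011 → 1  (bit 3 = 1)
position 6: 010 → 0  (bit 2 = 0)
position 9: 001 → 0  (bit 1 = 0)
position 8: 000 → 1  (bit 0 = 1)
bits b7..b0 = 01101001 = 105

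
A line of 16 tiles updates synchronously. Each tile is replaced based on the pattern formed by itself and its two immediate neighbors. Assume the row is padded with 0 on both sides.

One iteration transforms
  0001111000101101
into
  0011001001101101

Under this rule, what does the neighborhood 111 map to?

At position 4 the neighborhood is 111; the next row has 0 there.

0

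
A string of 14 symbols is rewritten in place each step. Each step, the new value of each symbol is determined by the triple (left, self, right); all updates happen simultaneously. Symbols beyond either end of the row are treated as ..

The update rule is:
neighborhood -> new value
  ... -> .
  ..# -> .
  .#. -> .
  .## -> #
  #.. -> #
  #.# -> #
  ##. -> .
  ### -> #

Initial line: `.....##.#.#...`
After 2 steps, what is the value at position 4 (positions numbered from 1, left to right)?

.....#.#.#.#..
......#.#.#.#.
position 4 holds .

.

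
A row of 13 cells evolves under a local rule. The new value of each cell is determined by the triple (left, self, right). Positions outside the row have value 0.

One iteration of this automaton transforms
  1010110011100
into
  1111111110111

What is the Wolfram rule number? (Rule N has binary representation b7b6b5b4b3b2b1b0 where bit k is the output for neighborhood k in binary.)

position 9: 111 → 0  (bit 7 = 0)
position 5: 110 → 1  (bit 6 = 1)
position 1: 101 → 1  (bit 5 = 1)
position 6: 100 → 1  (bit 4 = 1)
position 4: 011 → 1  (bit 3 = 1)
position 0: 010 → 1  (bit 2 = 1)
position 7: 001 → 1  (bit 1 = 1)
position 12: 000 → 1  (bit 0 = 1)
bits b7..b0 = 01111111 = 127

127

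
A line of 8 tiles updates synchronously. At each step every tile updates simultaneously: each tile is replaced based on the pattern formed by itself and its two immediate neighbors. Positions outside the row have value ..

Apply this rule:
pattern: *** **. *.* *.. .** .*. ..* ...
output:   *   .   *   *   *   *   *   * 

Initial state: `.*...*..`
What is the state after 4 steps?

********
*******.
******.*
*****.**

*****.**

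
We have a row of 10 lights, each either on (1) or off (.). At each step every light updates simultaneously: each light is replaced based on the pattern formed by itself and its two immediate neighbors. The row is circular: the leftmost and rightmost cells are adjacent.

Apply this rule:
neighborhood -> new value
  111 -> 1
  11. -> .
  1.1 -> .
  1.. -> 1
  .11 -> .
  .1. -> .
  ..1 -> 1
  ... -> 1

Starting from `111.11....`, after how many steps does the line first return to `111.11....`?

30

.1....1111
..1111.11.
11.11....1
1....1111.
.1111.11..
1.11....11
....1111.1
1111.11...
.11....111
...1111.1.
111.11...1
11....111.
..1111.1..
11.11...11
1....111.1
.1111.1...
1.11...111
....111.11
1111.1....
.11...1111
...111.11.
111.1....1
11...1111.
..111.11..
11.1....11
1...1111.1
.111.11...
1.1....111
...1111.11
111.11....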